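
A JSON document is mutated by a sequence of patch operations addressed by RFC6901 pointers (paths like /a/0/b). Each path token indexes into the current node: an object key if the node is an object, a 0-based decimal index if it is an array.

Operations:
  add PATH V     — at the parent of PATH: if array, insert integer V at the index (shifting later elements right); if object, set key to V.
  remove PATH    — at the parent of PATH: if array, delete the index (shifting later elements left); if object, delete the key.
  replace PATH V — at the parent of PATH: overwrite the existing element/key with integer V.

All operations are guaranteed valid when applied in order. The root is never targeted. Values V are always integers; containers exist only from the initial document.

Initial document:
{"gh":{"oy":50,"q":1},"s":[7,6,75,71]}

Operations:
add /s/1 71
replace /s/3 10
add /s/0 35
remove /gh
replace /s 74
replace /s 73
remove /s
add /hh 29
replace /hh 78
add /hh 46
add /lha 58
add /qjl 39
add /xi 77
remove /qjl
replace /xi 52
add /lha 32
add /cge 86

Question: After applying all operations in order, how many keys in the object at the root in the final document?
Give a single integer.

Answer: 4

Derivation:
After op 1 (add /s/1 71): {"gh":{"oy":50,"q":1},"s":[7,71,6,75,71]}
After op 2 (replace /s/3 10): {"gh":{"oy":50,"q":1},"s":[7,71,6,10,71]}
After op 3 (add /s/0 35): {"gh":{"oy":50,"q":1},"s":[35,7,71,6,10,71]}
After op 4 (remove /gh): {"s":[35,7,71,6,10,71]}
After op 5 (replace /s 74): {"s":74}
After op 6 (replace /s 73): {"s":73}
After op 7 (remove /s): {}
After op 8 (add /hh 29): {"hh":29}
After op 9 (replace /hh 78): {"hh":78}
After op 10 (add /hh 46): {"hh":46}
After op 11 (add /lha 58): {"hh":46,"lha":58}
After op 12 (add /qjl 39): {"hh":46,"lha":58,"qjl":39}
After op 13 (add /xi 77): {"hh":46,"lha":58,"qjl":39,"xi":77}
After op 14 (remove /qjl): {"hh":46,"lha":58,"xi":77}
After op 15 (replace /xi 52): {"hh":46,"lha":58,"xi":52}
After op 16 (add /lha 32): {"hh":46,"lha":32,"xi":52}
After op 17 (add /cge 86): {"cge":86,"hh":46,"lha":32,"xi":52}
Size at the root: 4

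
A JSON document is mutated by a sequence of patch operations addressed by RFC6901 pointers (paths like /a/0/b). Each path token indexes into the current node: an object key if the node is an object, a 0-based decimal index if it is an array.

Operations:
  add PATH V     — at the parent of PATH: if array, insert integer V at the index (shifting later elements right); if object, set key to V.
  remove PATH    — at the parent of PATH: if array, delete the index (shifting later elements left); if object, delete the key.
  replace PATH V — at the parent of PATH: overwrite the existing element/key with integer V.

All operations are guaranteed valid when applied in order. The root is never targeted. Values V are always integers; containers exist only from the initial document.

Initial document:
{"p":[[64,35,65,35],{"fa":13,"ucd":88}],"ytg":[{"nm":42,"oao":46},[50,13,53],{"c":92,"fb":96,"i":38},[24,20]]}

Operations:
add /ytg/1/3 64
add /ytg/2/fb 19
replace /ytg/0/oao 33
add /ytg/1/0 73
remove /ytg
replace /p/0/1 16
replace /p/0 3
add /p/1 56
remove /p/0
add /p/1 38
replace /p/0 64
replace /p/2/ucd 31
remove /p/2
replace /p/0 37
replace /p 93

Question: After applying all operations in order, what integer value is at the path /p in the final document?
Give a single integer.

After op 1 (add /ytg/1/3 64): {"p":[[64,35,65,35],{"fa":13,"ucd":88}],"ytg":[{"nm":42,"oao":46},[50,13,53,64],{"c":92,"fb":96,"i":38},[24,20]]}
After op 2 (add /ytg/2/fb 19): {"p":[[64,35,65,35],{"fa":13,"ucd":88}],"ytg":[{"nm":42,"oao":46},[50,13,53,64],{"c":92,"fb":19,"i":38},[24,20]]}
After op 3 (replace /ytg/0/oao 33): {"p":[[64,35,65,35],{"fa":13,"ucd":88}],"ytg":[{"nm":42,"oao":33},[50,13,53,64],{"c":92,"fb":19,"i":38},[24,20]]}
After op 4 (add /ytg/1/0 73): {"p":[[64,35,65,35],{"fa":13,"ucd":88}],"ytg":[{"nm":42,"oao":33},[73,50,13,53,64],{"c":92,"fb":19,"i":38},[24,20]]}
After op 5 (remove /ytg): {"p":[[64,35,65,35],{"fa":13,"ucd":88}]}
After op 6 (replace /p/0/1 16): {"p":[[64,16,65,35],{"fa":13,"ucd":88}]}
After op 7 (replace /p/0 3): {"p":[3,{"fa":13,"ucd":88}]}
After op 8 (add /p/1 56): {"p":[3,56,{"fa":13,"ucd":88}]}
After op 9 (remove /p/0): {"p":[56,{"fa":13,"ucd":88}]}
After op 10 (add /p/1 38): {"p":[56,38,{"fa":13,"ucd":88}]}
After op 11 (replace /p/0 64): {"p":[64,38,{"fa":13,"ucd":88}]}
After op 12 (replace /p/2/ucd 31): {"p":[64,38,{"fa":13,"ucd":31}]}
After op 13 (remove /p/2): {"p":[64,38]}
After op 14 (replace /p/0 37): {"p":[37,38]}
After op 15 (replace /p 93): {"p":93}
Value at /p: 93

Answer: 93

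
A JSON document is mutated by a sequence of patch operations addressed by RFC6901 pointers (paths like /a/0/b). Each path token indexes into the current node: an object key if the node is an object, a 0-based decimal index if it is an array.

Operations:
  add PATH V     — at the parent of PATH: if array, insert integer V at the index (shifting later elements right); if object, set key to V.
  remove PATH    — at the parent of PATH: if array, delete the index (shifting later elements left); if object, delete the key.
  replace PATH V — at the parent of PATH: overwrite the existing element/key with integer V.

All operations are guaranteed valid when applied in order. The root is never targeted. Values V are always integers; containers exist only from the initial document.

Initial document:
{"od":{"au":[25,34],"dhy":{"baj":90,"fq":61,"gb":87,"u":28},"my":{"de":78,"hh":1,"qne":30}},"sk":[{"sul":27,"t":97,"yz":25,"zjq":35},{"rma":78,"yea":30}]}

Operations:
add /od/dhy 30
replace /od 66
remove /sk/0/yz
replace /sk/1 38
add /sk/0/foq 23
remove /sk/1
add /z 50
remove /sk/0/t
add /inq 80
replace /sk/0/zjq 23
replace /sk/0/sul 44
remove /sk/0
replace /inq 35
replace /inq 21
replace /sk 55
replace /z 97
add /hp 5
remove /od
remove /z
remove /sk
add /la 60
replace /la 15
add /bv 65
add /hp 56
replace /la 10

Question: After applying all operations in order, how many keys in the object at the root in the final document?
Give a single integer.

After op 1 (add /od/dhy 30): {"od":{"au":[25,34],"dhy":30,"my":{"de":78,"hh":1,"qne":30}},"sk":[{"sul":27,"t":97,"yz":25,"zjq":35},{"rma":78,"yea":30}]}
After op 2 (replace /od 66): {"od":66,"sk":[{"sul":27,"t":97,"yz":25,"zjq":35},{"rma":78,"yea":30}]}
After op 3 (remove /sk/0/yz): {"od":66,"sk":[{"sul":27,"t":97,"zjq":35},{"rma":78,"yea":30}]}
After op 4 (replace /sk/1 38): {"od":66,"sk":[{"sul":27,"t":97,"zjq":35},38]}
After op 5 (add /sk/0/foq 23): {"od":66,"sk":[{"foq":23,"sul":27,"t":97,"zjq":35},38]}
After op 6 (remove /sk/1): {"od":66,"sk":[{"foq":23,"sul":27,"t":97,"zjq":35}]}
After op 7 (add /z 50): {"od":66,"sk":[{"foq":23,"sul":27,"t":97,"zjq":35}],"z":50}
After op 8 (remove /sk/0/t): {"od":66,"sk":[{"foq":23,"sul":27,"zjq":35}],"z":50}
After op 9 (add /inq 80): {"inq":80,"od":66,"sk":[{"foq":23,"sul":27,"zjq":35}],"z":50}
After op 10 (replace /sk/0/zjq 23): {"inq":80,"od":66,"sk":[{"foq":23,"sul":27,"zjq":23}],"z":50}
After op 11 (replace /sk/0/sul 44): {"inq":80,"od":66,"sk":[{"foq":23,"sul":44,"zjq":23}],"z":50}
After op 12 (remove /sk/0): {"inq":80,"od":66,"sk":[],"z":50}
After op 13 (replace /inq 35): {"inq":35,"od":66,"sk":[],"z":50}
After op 14 (replace /inq 21): {"inq":21,"od":66,"sk":[],"z":50}
After op 15 (replace /sk 55): {"inq":21,"od":66,"sk":55,"z":50}
After op 16 (replace /z 97): {"inq":21,"od":66,"sk":55,"z":97}
After op 17 (add /hp 5): {"hp":5,"inq":21,"od":66,"sk":55,"z":97}
After op 18 (remove /od): {"hp":5,"inq":21,"sk":55,"z":97}
After op 19 (remove /z): {"hp":5,"inq":21,"sk":55}
After op 20 (remove /sk): {"hp":5,"inq":21}
After op 21 (add /la 60): {"hp":5,"inq":21,"la":60}
After op 22 (replace /la 15): {"hp":5,"inq":21,"la":15}
After op 23 (add /bv 65): {"bv":65,"hp":5,"inq":21,"la":15}
After op 24 (add /hp 56): {"bv":65,"hp":56,"inq":21,"la":15}
After op 25 (replace /la 10): {"bv":65,"hp":56,"inq":21,"la":10}
Size at the root: 4

Answer: 4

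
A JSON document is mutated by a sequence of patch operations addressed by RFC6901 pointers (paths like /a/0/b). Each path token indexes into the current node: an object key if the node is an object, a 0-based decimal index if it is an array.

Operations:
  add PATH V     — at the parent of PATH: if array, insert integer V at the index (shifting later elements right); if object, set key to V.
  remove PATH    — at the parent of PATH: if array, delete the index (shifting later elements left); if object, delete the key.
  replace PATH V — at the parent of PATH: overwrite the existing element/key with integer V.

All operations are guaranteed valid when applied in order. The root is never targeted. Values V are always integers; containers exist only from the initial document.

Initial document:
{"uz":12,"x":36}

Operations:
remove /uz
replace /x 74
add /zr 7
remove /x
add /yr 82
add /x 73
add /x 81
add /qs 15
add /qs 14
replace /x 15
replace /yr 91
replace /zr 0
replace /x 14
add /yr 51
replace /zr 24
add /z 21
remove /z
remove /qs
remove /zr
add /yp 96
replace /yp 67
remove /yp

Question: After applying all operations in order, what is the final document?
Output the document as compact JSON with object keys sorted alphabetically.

After op 1 (remove /uz): {"x":36}
After op 2 (replace /x 74): {"x":74}
After op 3 (add /zr 7): {"x":74,"zr":7}
After op 4 (remove /x): {"zr":7}
After op 5 (add /yr 82): {"yr":82,"zr":7}
After op 6 (add /x 73): {"x":73,"yr":82,"zr":7}
After op 7 (add /x 81): {"x":81,"yr":82,"zr":7}
After op 8 (add /qs 15): {"qs":15,"x":81,"yr":82,"zr":7}
After op 9 (add /qs 14): {"qs":14,"x":81,"yr":82,"zr":7}
After op 10 (replace /x 15): {"qs":14,"x":15,"yr":82,"zr":7}
After op 11 (replace /yr 91): {"qs":14,"x":15,"yr":91,"zr":7}
After op 12 (replace /zr 0): {"qs":14,"x":15,"yr":91,"zr":0}
After op 13 (replace /x 14): {"qs":14,"x":14,"yr":91,"zr":0}
After op 14 (add /yr 51): {"qs":14,"x":14,"yr":51,"zr":0}
After op 15 (replace /zr 24): {"qs":14,"x":14,"yr":51,"zr":24}
After op 16 (add /z 21): {"qs":14,"x":14,"yr":51,"z":21,"zr":24}
After op 17 (remove /z): {"qs":14,"x":14,"yr":51,"zr":24}
After op 18 (remove /qs): {"x":14,"yr":51,"zr":24}
After op 19 (remove /zr): {"x":14,"yr":51}
After op 20 (add /yp 96): {"x":14,"yp":96,"yr":51}
After op 21 (replace /yp 67): {"x":14,"yp":67,"yr":51}
After op 22 (remove /yp): {"x":14,"yr":51}

Answer: {"x":14,"yr":51}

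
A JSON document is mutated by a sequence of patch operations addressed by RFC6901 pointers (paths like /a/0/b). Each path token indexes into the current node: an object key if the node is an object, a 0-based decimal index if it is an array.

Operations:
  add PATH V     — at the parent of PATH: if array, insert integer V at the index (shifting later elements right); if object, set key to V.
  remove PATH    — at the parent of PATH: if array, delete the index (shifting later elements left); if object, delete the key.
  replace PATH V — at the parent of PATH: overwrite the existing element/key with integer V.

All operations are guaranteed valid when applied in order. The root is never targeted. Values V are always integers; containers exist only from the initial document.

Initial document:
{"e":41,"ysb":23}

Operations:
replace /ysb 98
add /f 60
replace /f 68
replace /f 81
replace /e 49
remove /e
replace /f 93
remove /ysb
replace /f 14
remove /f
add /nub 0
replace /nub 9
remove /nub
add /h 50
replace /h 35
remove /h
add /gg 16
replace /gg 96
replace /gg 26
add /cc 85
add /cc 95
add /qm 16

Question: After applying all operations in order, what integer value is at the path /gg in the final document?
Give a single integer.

After op 1 (replace /ysb 98): {"e":41,"ysb":98}
After op 2 (add /f 60): {"e":41,"f":60,"ysb":98}
After op 3 (replace /f 68): {"e":41,"f":68,"ysb":98}
After op 4 (replace /f 81): {"e":41,"f":81,"ysb":98}
After op 5 (replace /e 49): {"e":49,"f":81,"ysb":98}
After op 6 (remove /e): {"f":81,"ysb":98}
After op 7 (replace /f 93): {"f":93,"ysb":98}
After op 8 (remove /ysb): {"f":93}
After op 9 (replace /f 14): {"f":14}
After op 10 (remove /f): {}
After op 11 (add /nub 0): {"nub":0}
After op 12 (replace /nub 9): {"nub":9}
After op 13 (remove /nub): {}
After op 14 (add /h 50): {"h":50}
After op 15 (replace /h 35): {"h":35}
After op 16 (remove /h): {}
After op 17 (add /gg 16): {"gg":16}
After op 18 (replace /gg 96): {"gg":96}
After op 19 (replace /gg 26): {"gg":26}
After op 20 (add /cc 85): {"cc":85,"gg":26}
After op 21 (add /cc 95): {"cc":95,"gg":26}
After op 22 (add /qm 16): {"cc":95,"gg":26,"qm":16}
Value at /gg: 26

Answer: 26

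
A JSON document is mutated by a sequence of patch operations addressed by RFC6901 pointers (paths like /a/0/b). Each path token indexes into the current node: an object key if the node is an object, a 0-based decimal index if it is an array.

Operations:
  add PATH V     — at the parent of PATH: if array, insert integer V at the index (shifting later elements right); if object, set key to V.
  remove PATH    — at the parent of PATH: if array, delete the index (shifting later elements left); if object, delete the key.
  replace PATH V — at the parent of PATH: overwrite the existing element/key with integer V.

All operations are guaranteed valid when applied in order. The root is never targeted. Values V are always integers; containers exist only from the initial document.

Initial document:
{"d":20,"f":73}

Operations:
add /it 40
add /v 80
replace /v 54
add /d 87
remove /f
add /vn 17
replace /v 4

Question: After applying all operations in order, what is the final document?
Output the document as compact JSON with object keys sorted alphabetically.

Answer: {"d":87,"it":40,"v":4,"vn":17}

Derivation:
After op 1 (add /it 40): {"d":20,"f":73,"it":40}
After op 2 (add /v 80): {"d":20,"f":73,"it":40,"v":80}
After op 3 (replace /v 54): {"d":20,"f":73,"it":40,"v":54}
After op 4 (add /d 87): {"d":87,"f":73,"it":40,"v":54}
After op 5 (remove /f): {"d":87,"it":40,"v":54}
After op 6 (add /vn 17): {"d":87,"it":40,"v":54,"vn":17}
After op 7 (replace /v 4): {"d":87,"it":40,"v":4,"vn":17}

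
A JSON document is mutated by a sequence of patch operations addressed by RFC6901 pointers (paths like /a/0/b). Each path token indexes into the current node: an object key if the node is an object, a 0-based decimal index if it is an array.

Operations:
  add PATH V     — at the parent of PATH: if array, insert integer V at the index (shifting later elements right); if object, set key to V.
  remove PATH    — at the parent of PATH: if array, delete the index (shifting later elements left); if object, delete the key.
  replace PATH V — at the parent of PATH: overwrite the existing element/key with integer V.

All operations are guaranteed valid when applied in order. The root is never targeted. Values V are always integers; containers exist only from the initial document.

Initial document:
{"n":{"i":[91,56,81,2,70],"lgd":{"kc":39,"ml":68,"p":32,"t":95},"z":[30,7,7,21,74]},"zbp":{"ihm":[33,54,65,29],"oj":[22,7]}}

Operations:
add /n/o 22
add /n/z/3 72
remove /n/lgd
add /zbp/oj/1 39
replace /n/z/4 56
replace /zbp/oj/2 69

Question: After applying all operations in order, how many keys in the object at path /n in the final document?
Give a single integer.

After op 1 (add /n/o 22): {"n":{"i":[91,56,81,2,70],"lgd":{"kc":39,"ml":68,"p":32,"t":95},"o":22,"z":[30,7,7,21,74]},"zbp":{"ihm":[33,54,65,29],"oj":[22,7]}}
After op 2 (add /n/z/3 72): {"n":{"i":[91,56,81,2,70],"lgd":{"kc":39,"ml":68,"p":32,"t":95},"o":22,"z":[30,7,7,72,21,74]},"zbp":{"ihm":[33,54,65,29],"oj":[22,7]}}
After op 3 (remove /n/lgd): {"n":{"i":[91,56,81,2,70],"o":22,"z":[30,7,7,72,21,74]},"zbp":{"ihm":[33,54,65,29],"oj":[22,7]}}
After op 4 (add /zbp/oj/1 39): {"n":{"i":[91,56,81,2,70],"o":22,"z":[30,7,7,72,21,74]},"zbp":{"ihm":[33,54,65,29],"oj":[22,39,7]}}
After op 5 (replace /n/z/4 56): {"n":{"i":[91,56,81,2,70],"o":22,"z":[30,7,7,72,56,74]},"zbp":{"ihm":[33,54,65,29],"oj":[22,39,7]}}
After op 6 (replace /zbp/oj/2 69): {"n":{"i":[91,56,81,2,70],"o":22,"z":[30,7,7,72,56,74]},"zbp":{"ihm":[33,54,65,29],"oj":[22,39,69]}}
Size at path /n: 3

Answer: 3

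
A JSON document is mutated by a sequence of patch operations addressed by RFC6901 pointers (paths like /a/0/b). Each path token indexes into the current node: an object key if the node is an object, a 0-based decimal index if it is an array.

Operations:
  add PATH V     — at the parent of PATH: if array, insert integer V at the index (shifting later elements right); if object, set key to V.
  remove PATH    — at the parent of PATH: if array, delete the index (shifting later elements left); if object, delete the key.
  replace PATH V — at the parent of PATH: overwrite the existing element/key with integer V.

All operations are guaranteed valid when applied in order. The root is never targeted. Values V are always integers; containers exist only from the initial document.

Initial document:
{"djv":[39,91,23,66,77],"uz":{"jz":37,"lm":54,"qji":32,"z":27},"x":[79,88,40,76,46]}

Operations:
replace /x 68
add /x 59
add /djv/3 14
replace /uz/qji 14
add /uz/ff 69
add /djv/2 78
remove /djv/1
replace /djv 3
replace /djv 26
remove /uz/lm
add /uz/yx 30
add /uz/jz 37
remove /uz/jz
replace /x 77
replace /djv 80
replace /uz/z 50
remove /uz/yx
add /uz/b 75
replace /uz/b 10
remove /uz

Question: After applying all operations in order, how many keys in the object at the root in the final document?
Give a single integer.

Answer: 2

Derivation:
After op 1 (replace /x 68): {"djv":[39,91,23,66,77],"uz":{"jz":37,"lm":54,"qji":32,"z":27},"x":68}
After op 2 (add /x 59): {"djv":[39,91,23,66,77],"uz":{"jz":37,"lm":54,"qji":32,"z":27},"x":59}
After op 3 (add /djv/3 14): {"djv":[39,91,23,14,66,77],"uz":{"jz":37,"lm":54,"qji":32,"z":27},"x":59}
After op 4 (replace /uz/qji 14): {"djv":[39,91,23,14,66,77],"uz":{"jz":37,"lm":54,"qji":14,"z":27},"x":59}
After op 5 (add /uz/ff 69): {"djv":[39,91,23,14,66,77],"uz":{"ff":69,"jz":37,"lm":54,"qji":14,"z":27},"x":59}
After op 6 (add /djv/2 78): {"djv":[39,91,78,23,14,66,77],"uz":{"ff":69,"jz":37,"lm":54,"qji":14,"z":27},"x":59}
After op 7 (remove /djv/1): {"djv":[39,78,23,14,66,77],"uz":{"ff":69,"jz":37,"lm":54,"qji":14,"z":27},"x":59}
After op 8 (replace /djv 3): {"djv":3,"uz":{"ff":69,"jz":37,"lm":54,"qji":14,"z":27},"x":59}
After op 9 (replace /djv 26): {"djv":26,"uz":{"ff":69,"jz":37,"lm":54,"qji":14,"z":27},"x":59}
After op 10 (remove /uz/lm): {"djv":26,"uz":{"ff":69,"jz":37,"qji":14,"z":27},"x":59}
After op 11 (add /uz/yx 30): {"djv":26,"uz":{"ff":69,"jz":37,"qji":14,"yx":30,"z":27},"x":59}
After op 12 (add /uz/jz 37): {"djv":26,"uz":{"ff":69,"jz":37,"qji":14,"yx":30,"z":27},"x":59}
After op 13 (remove /uz/jz): {"djv":26,"uz":{"ff":69,"qji":14,"yx":30,"z":27},"x":59}
After op 14 (replace /x 77): {"djv":26,"uz":{"ff":69,"qji":14,"yx":30,"z":27},"x":77}
After op 15 (replace /djv 80): {"djv":80,"uz":{"ff":69,"qji":14,"yx":30,"z":27},"x":77}
After op 16 (replace /uz/z 50): {"djv":80,"uz":{"ff":69,"qji":14,"yx":30,"z":50},"x":77}
After op 17 (remove /uz/yx): {"djv":80,"uz":{"ff":69,"qji":14,"z":50},"x":77}
After op 18 (add /uz/b 75): {"djv":80,"uz":{"b":75,"ff":69,"qji":14,"z":50},"x":77}
After op 19 (replace /uz/b 10): {"djv":80,"uz":{"b":10,"ff":69,"qji":14,"z":50},"x":77}
After op 20 (remove /uz): {"djv":80,"x":77}
Size at the root: 2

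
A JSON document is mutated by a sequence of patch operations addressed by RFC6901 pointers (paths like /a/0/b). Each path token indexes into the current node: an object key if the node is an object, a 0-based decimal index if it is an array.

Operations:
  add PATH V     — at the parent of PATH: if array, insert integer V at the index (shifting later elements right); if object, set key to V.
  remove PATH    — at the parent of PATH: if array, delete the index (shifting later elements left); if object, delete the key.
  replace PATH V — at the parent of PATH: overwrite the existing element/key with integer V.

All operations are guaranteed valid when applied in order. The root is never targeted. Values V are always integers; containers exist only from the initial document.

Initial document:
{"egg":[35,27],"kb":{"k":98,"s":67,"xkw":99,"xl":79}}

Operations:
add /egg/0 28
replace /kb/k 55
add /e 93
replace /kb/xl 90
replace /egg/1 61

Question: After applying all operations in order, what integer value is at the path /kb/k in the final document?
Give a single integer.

Answer: 55

Derivation:
After op 1 (add /egg/0 28): {"egg":[28,35,27],"kb":{"k":98,"s":67,"xkw":99,"xl":79}}
After op 2 (replace /kb/k 55): {"egg":[28,35,27],"kb":{"k":55,"s":67,"xkw":99,"xl":79}}
After op 3 (add /e 93): {"e":93,"egg":[28,35,27],"kb":{"k":55,"s":67,"xkw":99,"xl":79}}
After op 4 (replace /kb/xl 90): {"e":93,"egg":[28,35,27],"kb":{"k":55,"s":67,"xkw":99,"xl":90}}
After op 5 (replace /egg/1 61): {"e":93,"egg":[28,61,27],"kb":{"k":55,"s":67,"xkw":99,"xl":90}}
Value at /kb/k: 55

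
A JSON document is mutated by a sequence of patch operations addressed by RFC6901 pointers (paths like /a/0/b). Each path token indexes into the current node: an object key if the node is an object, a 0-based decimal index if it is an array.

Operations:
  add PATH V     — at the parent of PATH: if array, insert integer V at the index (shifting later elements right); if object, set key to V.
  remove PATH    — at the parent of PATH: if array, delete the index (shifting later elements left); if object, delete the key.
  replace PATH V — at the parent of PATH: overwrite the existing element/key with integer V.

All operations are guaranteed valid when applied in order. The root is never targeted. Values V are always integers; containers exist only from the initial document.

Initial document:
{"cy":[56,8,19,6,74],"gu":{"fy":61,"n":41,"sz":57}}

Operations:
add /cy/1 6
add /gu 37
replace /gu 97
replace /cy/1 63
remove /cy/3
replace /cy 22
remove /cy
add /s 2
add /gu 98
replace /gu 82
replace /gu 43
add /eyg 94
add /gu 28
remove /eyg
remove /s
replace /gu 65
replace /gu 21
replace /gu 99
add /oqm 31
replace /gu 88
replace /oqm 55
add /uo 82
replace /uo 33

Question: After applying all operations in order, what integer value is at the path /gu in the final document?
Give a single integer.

Answer: 88

Derivation:
After op 1 (add /cy/1 6): {"cy":[56,6,8,19,6,74],"gu":{"fy":61,"n":41,"sz":57}}
After op 2 (add /gu 37): {"cy":[56,6,8,19,6,74],"gu":37}
After op 3 (replace /gu 97): {"cy":[56,6,8,19,6,74],"gu":97}
After op 4 (replace /cy/1 63): {"cy":[56,63,8,19,6,74],"gu":97}
After op 5 (remove /cy/3): {"cy":[56,63,8,6,74],"gu":97}
After op 6 (replace /cy 22): {"cy":22,"gu":97}
After op 7 (remove /cy): {"gu":97}
After op 8 (add /s 2): {"gu":97,"s":2}
After op 9 (add /gu 98): {"gu":98,"s":2}
After op 10 (replace /gu 82): {"gu":82,"s":2}
After op 11 (replace /gu 43): {"gu":43,"s":2}
After op 12 (add /eyg 94): {"eyg":94,"gu":43,"s":2}
After op 13 (add /gu 28): {"eyg":94,"gu":28,"s":2}
After op 14 (remove /eyg): {"gu":28,"s":2}
After op 15 (remove /s): {"gu":28}
After op 16 (replace /gu 65): {"gu":65}
After op 17 (replace /gu 21): {"gu":21}
After op 18 (replace /gu 99): {"gu":99}
After op 19 (add /oqm 31): {"gu":99,"oqm":31}
After op 20 (replace /gu 88): {"gu":88,"oqm":31}
After op 21 (replace /oqm 55): {"gu":88,"oqm":55}
After op 22 (add /uo 82): {"gu":88,"oqm":55,"uo":82}
After op 23 (replace /uo 33): {"gu":88,"oqm":55,"uo":33}
Value at /gu: 88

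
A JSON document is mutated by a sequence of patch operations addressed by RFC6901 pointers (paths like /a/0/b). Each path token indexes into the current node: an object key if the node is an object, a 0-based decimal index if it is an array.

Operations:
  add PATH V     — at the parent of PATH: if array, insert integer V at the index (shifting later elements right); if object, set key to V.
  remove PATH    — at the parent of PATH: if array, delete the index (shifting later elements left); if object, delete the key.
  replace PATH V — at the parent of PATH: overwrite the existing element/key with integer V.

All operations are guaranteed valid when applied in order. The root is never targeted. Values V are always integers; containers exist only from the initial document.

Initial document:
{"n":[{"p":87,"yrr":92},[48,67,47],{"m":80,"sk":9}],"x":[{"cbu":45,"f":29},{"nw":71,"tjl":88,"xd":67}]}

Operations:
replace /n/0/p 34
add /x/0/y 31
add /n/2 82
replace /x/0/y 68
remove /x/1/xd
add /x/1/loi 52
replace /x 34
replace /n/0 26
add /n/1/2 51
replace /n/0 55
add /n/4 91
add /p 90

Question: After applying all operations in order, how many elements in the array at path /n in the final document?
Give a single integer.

After op 1 (replace /n/0/p 34): {"n":[{"p":34,"yrr":92},[48,67,47],{"m":80,"sk":9}],"x":[{"cbu":45,"f":29},{"nw":71,"tjl":88,"xd":67}]}
After op 2 (add /x/0/y 31): {"n":[{"p":34,"yrr":92},[48,67,47],{"m":80,"sk":9}],"x":[{"cbu":45,"f":29,"y":31},{"nw":71,"tjl":88,"xd":67}]}
After op 3 (add /n/2 82): {"n":[{"p":34,"yrr":92},[48,67,47],82,{"m":80,"sk":9}],"x":[{"cbu":45,"f":29,"y":31},{"nw":71,"tjl":88,"xd":67}]}
After op 4 (replace /x/0/y 68): {"n":[{"p":34,"yrr":92},[48,67,47],82,{"m":80,"sk":9}],"x":[{"cbu":45,"f":29,"y":68},{"nw":71,"tjl":88,"xd":67}]}
After op 5 (remove /x/1/xd): {"n":[{"p":34,"yrr":92},[48,67,47],82,{"m":80,"sk":9}],"x":[{"cbu":45,"f":29,"y":68},{"nw":71,"tjl":88}]}
After op 6 (add /x/1/loi 52): {"n":[{"p":34,"yrr":92},[48,67,47],82,{"m":80,"sk":9}],"x":[{"cbu":45,"f":29,"y":68},{"loi":52,"nw":71,"tjl":88}]}
After op 7 (replace /x 34): {"n":[{"p":34,"yrr":92},[48,67,47],82,{"m":80,"sk":9}],"x":34}
After op 8 (replace /n/0 26): {"n":[26,[48,67,47],82,{"m":80,"sk":9}],"x":34}
After op 9 (add /n/1/2 51): {"n":[26,[48,67,51,47],82,{"m":80,"sk":9}],"x":34}
After op 10 (replace /n/0 55): {"n":[55,[48,67,51,47],82,{"m":80,"sk":9}],"x":34}
After op 11 (add /n/4 91): {"n":[55,[48,67,51,47],82,{"m":80,"sk":9},91],"x":34}
After op 12 (add /p 90): {"n":[55,[48,67,51,47],82,{"m":80,"sk":9},91],"p":90,"x":34}
Size at path /n: 5

Answer: 5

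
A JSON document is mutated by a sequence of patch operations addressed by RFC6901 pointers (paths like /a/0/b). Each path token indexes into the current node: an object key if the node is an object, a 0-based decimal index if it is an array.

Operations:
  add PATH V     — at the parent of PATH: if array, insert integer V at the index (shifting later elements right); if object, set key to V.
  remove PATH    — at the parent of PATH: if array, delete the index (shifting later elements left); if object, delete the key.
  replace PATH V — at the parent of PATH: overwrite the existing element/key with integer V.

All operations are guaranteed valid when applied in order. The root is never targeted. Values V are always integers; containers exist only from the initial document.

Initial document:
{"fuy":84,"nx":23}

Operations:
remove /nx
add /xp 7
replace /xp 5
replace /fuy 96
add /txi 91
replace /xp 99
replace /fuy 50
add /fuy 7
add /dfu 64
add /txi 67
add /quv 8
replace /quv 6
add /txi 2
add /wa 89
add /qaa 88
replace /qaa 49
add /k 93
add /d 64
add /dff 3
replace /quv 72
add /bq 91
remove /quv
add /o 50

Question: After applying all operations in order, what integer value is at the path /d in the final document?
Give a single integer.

After op 1 (remove /nx): {"fuy":84}
After op 2 (add /xp 7): {"fuy":84,"xp":7}
After op 3 (replace /xp 5): {"fuy":84,"xp":5}
After op 4 (replace /fuy 96): {"fuy":96,"xp":5}
After op 5 (add /txi 91): {"fuy":96,"txi":91,"xp":5}
After op 6 (replace /xp 99): {"fuy":96,"txi":91,"xp":99}
After op 7 (replace /fuy 50): {"fuy":50,"txi":91,"xp":99}
After op 8 (add /fuy 7): {"fuy":7,"txi":91,"xp":99}
After op 9 (add /dfu 64): {"dfu":64,"fuy":7,"txi":91,"xp":99}
After op 10 (add /txi 67): {"dfu":64,"fuy":7,"txi":67,"xp":99}
After op 11 (add /quv 8): {"dfu":64,"fuy":7,"quv":8,"txi":67,"xp":99}
After op 12 (replace /quv 6): {"dfu":64,"fuy":7,"quv":6,"txi":67,"xp":99}
After op 13 (add /txi 2): {"dfu":64,"fuy":7,"quv":6,"txi":2,"xp":99}
After op 14 (add /wa 89): {"dfu":64,"fuy":7,"quv":6,"txi":2,"wa":89,"xp":99}
After op 15 (add /qaa 88): {"dfu":64,"fuy":7,"qaa":88,"quv":6,"txi":2,"wa":89,"xp":99}
After op 16 (replace /qaa 49): {"dfu":64,"fuy":7,"qaa":49,"quv":6,"txi":2,"wa":89,"xp":99}
After op 17 (add /k 93): {"dfu":64,"fuy":7,"k":93,"qaa":49,"quv":6,"txi":2,"wa":89,"xp":99}
After op 18 (add /d 64): {"d":64,"dfu":64,"fuy":7,"k":93,"qaa":49,"quv":6,"txi":2,"wa":89,"xp":99}
After op 19 (add /dff 3): {"d":64,"dff":3,"dfu":64,"fuy":7,"k":93,"qaa":49,"quv":6,"txi":2,"wa":89,"xp":99}
After op 20 (replace /quv 72): {"d":64,"dff":3,"dfu":64,"fuy":7,"k":93,"qaa":49,"quv":72,"txi":2,"wa":89,"xp":99}
After op 21 (add /bq 91): {"bq":91,"d":64,"dff":3,"dfu":64,"fuy":7,"k":93,"qaa":49,"quv":72,"txi":2,"wa":89,"xp":99}
After op 22 (remove /quv): {"bq":91,"d":64,"dff":3,"dfu":64,"fuy":7,"k":93,"qaa":49,"txi":2,"wa":89,"xp":99}
After op 23 (add /o 50): {"bq":91,"d":64,"dff":3,"dfu":64,"fuy":7,"k":93,"o":50,"qaa":49,"txi":2,"wa":89,"xp":99}
Value at /d: 64

Answer: 64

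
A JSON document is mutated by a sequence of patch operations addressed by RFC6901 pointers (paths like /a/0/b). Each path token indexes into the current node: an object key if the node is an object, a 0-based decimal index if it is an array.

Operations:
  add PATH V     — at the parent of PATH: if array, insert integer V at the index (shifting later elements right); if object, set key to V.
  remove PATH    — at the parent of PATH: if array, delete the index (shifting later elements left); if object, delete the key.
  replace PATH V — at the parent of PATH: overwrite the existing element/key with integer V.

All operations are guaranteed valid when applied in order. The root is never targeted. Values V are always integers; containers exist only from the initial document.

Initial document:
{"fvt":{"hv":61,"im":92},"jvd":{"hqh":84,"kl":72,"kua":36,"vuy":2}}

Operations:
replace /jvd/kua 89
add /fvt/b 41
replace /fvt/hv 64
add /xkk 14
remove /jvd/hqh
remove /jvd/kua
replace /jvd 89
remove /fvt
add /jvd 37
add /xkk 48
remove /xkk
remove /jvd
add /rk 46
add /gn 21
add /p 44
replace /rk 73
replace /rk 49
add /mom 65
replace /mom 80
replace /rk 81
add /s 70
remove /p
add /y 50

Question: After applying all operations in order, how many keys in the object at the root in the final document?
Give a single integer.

Answer: 5

Derivation:
After op 1 (replace /jvd/kua 89): {"fvt":{"hv":61,"im":92},"jvd":{"hqh":84,"kl":72,"kua":89,"vuy":2}}
After op 2 (add /fvt/b 41): {"fvt":{"b":41,"hv":61,"im":92},"jvd":{"hqh":84,"kl":72,"kua":89,"vuy":2}}
After op 3 (replace /fvt/hv 64): {"fvt":{"b":41,"hv":64,"im":92},"jvd":{"hqh":84,"kl":72,"kua":89,"vuy":2}}
After op 4 (add /xkk 14): {"fvt":{"b":41,"hv":64,"im":92},"jvd":{"hqh":84,"kl":72,"kua":89,"vuy":2},"xkk":14}
After op 5 (remove /jvd/hqh): {"fvt":{"b":41,"hv":64,"im":92},"jvd":{"kl":72,"kua":89,"vuy":2},"xkk":14}
After op 6 (remove /jvd/kua): {"fvt":{"b":41,"hv":64,"im":92},"jvd":{"kl":72,"vuy":2},"xkk":14}
After op 7 (replace /jvd 89): {"fvt":{"b":41,"hv":64,"im":92},"jvd":89,"xkk":14}
After op 8 (remove /fvt): {"jvd":89,"xkk":14}
After op 9 (add /jvd 37): {"jvd":37,"xkk":14}
After op 10 (add /xkk 48): {"jvd":37,"xkk":48}
After op 11 (remove /xkk): {"jvd":37}
After op 12 (remove /jvd): {}
After op 13 (add /rk 46): {"rk":46}
After op 14 (add /gn 21): {"gn":21,"rk":46}
After op 15 (add /p 44): {"gn":21,"p":44,"rk":46}
After op 16 (replace /rk 73): {"gn":21,"p":44,"rk":73}
After op 17 (replace /rk 49): {"gn":21,"p":44,"rk":49}
After op 18 (add /mom 65): {"gn":21,"mom":65,"p":44,"rk":49}
After op 19 (replace /mom 80): {"gn":21,"mom":80,"p":44,"rk":49}
After op 20 (replace /rk 81): {"gn":21,"mom":80,"p":44,"rk":81}
After op 21 (add /s 70): {"gn":21,"mom":80,"p":44,"rk":81,"s":70}
After op 22 (remove /p): {"gn":21,"mom":80,"rk":81,"s":70}
After op 23 (add /y 50): {"gn":21,"mom":80,"rk":81,"s":70,"y":50}
Size at the root: 5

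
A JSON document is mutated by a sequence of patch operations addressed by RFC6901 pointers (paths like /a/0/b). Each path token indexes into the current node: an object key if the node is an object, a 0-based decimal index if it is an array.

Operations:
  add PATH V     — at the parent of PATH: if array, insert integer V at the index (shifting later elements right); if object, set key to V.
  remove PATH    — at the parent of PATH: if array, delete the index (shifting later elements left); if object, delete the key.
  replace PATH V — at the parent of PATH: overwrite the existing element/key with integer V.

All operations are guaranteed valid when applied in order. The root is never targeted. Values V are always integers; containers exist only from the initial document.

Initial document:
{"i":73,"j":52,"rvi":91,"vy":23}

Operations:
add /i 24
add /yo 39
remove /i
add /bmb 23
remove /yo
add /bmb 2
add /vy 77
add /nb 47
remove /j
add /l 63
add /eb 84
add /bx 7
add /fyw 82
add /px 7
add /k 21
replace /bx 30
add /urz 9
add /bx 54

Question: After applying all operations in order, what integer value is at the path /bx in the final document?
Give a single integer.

Answer: 54

Derivation:
After op 1 (add /i 24): {"i":24,"j":52,"rvi":91,"vy":23}
After op 2 (add /yo 39): {"i":24,"j":52,"rvi":91,"vy":23,"yo":39}
After op 3 (remove /i): {"j":52,"rvi":91,"vy":23,"yo":39}
After op 4 (add /bmb 23): {"bmb":23,"j":52,"rvi":91,"vy":23,"yo":39}
After op 5 (remove /yo): {"bmb":23,"j":52,"rvi":91,"vy":23}
After op 6 (add /bmb 2): {"bmb":2,"j":52,"rvi":91,"vy":23}
After op 7 (add /vy 77): {"bmb":2,"j":52,"rvi":91,"vy":77}
After op 8 (add /nb 47): {"bmb":2,"j":52,"nb":47,"rvi":91,"vy":77}
After op 9 (remove /j): {"bmb":2,"nb":47,"rvi":91,"vy":77}
After op 10 (add /l 63): {"bmb":2,"l":63,"nb":47,"rvi":91,"vy":77}
After op 11 (add /eb 84): {"bmb":2,"eb":84,"l":63,"nb":47,"rvi":91,"vy":77}
After op 12 (add /bx 7): {"bmb":2,"bx":7,"eb":84,"l":63,"nb":47,"rvi":91,"vy":77}
After op 13 (add /fyw 82): {"bmb":2,"bx":7,"eb":84,"fyw":82,"l":63,"nb":47,"rvi":91,"vy":77}
After op 14 (add /px 7): {"bmb":2,"bx":7,"eb":84,"fyw":82,"l":63,"nb":47,"px":7,"rvi":91,"vy":77}
After op 15 (add /k 21): {"bmb":2,"bx":7,"eb":84,"fyw":82,"k":21,"l":63,"nb":47,"px":7,"rvi":91,"vy":77}
After op 16 (replace /bx 30): {"bmb":2,"bx":30,"eb":84,"fyw":82,"k":21,"l":63,"nb":47,"px":7,"rvi":91,"vy":77}
After op 17 (add /urz 9): {"bmb":2,"bx":30,"eb":84,"fyw":82,"k":21,"l":63,"nb":47,"px":7,"rvi":91,"urz":9,"vy":77}
After op 18 (add /bx 54): {"bmb":2,"bx":54,"eb":84,"fyw":82,"k":21,"l":63,"nb":47,"px":7,"rvi":91,"urz":9,"vy":77}
Value at /bx: 54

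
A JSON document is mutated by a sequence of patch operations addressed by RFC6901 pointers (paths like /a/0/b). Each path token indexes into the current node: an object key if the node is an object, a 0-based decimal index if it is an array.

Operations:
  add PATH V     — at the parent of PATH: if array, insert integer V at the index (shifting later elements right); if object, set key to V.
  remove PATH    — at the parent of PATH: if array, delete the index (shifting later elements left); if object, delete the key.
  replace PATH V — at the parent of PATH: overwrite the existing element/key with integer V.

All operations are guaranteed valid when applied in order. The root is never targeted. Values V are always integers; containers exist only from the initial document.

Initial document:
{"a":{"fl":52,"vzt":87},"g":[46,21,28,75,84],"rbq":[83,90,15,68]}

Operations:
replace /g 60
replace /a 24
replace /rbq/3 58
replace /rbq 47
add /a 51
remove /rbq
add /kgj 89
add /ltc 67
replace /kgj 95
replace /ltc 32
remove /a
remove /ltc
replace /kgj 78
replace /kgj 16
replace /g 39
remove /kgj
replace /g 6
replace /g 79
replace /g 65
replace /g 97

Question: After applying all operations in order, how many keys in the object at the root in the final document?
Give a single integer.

After op 1 (replace /g 60): {"a":{"fl":52,"vzt":87},"g":60,"rbq":[83,90,15,68]}
After op 2 (replace /a 24): {"a":24,"g":60,"rbq":[83,90,15,68]}
After op 3 (replace /rbq/3 58): {"a":24,"g":60,"rbq":[83,90,15,58]}
After op 4 (replace /rbq 47): {"a":24,"g":60,"rbq":47}
After op 5 (add /a 51): {"a":51,"g":60,"rbq":47}
After op 6 (remove /rbq): {"a":51,"g":60}
After op 7 (add /kgj 89): {"a":51,"g":60,"kgj":89}
After op 8 (add /ltc 67): {"a":51,"g":60,"kgj":89,"ltc":67}
After op 9 (replace /kgj 95): {"a":51,"g":60,"kgj":95,"ltc":67}
After op 10 (replace /ltc 32): {"a":51,"g":60,"kgj":95,"ltc":32}
After op 11 (remove /a): {"g":60,"kgj":95,"ltc":32}
After op 12 (remove /ltc): {"g":60,"kgj":95}
After op 13 (replace /kgj 78): {"g":60,"kgj":78}
After op 14 (replace /kgj 16): {"g":60,"kgj":16}
After op 15 (replace /g 39): {"g":39,"kgj":16}
After op 16 (remove /kgj): {"g":39}
After op 17 (replace /g 6): {"g":6}
After op 18 (replace /g 79): {"g":79}
After op 19 (replace /g 65): {"g":65}
After op 20 (replace /g 97): {"g":97}
Size at the root: 1

Answer: 1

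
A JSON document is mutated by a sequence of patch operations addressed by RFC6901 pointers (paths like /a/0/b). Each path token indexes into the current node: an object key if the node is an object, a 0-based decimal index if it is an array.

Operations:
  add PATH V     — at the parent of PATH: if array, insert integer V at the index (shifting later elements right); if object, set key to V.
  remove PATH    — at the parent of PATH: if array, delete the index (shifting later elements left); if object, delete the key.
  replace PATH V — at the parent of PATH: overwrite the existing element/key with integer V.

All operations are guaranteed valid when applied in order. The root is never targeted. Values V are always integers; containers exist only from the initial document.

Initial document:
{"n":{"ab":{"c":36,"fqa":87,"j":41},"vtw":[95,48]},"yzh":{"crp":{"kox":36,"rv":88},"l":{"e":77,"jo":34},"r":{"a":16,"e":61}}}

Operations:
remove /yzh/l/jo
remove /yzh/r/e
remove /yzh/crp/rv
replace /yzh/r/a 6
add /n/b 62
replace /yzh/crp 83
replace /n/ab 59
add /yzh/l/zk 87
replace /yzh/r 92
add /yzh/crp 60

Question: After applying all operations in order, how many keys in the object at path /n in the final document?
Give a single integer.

After op 1 (remove /yzh/l/jo): {"n":{"ab":{"c":36,"fqa":87,"j":41},"vtw":[95,48]},"yzh":{"crp":{"kox":36,"rv":88},"l":{"e":77},"r":{"a":16,"e":61}}}
After op 2 (remove /yzh/r/e): {"n":{"ab":{"c":36,"fqa":87,"j":41},"vtw":[95,48]},"yzh":{"crp":{"kox":36,"rv":88},"l":{"e":77},"r":{"a":16}}}
After op 3 (remove /yzh/crp/rv): {"n":{"ab":{"c":36,"fqa":87,"j":41},"vtw":[95,48]},"yzh":{"crp":{"kox":36},"l":{"e":77},"r":{"a":16}}}
After op 4 (replace /yzh/r/a 6): {"n":{"ab":{"c":36,"fqa":87,"j":41},"vtw":[95,48]},"yzh":{"crp":{"kox":36},"l":{"e":77},"r":{"a":6}}}
After op 5 (add /n/b 62): {"n":{"ab":{"c":36,"fqa":87,"j":41},"b":62,"vtw":[95,48]},"yzh":{"crp":{"kox":36},"l":{"e":77},"r":{"a":6}}}
After op 6 (replace /yzh/crp 83): {"n":{"ab":{"c":36,"fqa":87,"j":41},"b":62,"vtw":[95,48]},"yzh":{"crp":83,"l":{"e":77},"r":{"a":6}}}
After op 7 (replace /n/ab 59): {"n":{"ab":59,"b":62,"vtw":[95,48]},"yzh":{"crp":83,"l":{"e":77},"r":{"a":6}}}
After op 8 (add /yzh/l/zk 87): {"n":{"ab":59,"b":62,"vtw":[95,48]},"yzh":{"crp":83,"l":{"e":77,"zk":87},"r":{"a":6}}}
After op 9 (replace /yzh/r 92): {"n":{"ab":59,"b":62,"vtw":[95,48]},"yzh":{"crp":83,"l":{"e":77,"zk":87},"r":92}}
After op 10 (add /yzh/crp 60): {"n":{"ab":59,"b":62,"vtw":[95,48]},"yzh":{"crp":60,"l":{"e":77,"zk":87},"r":92}}
Size at path /n: 3

Answer: 3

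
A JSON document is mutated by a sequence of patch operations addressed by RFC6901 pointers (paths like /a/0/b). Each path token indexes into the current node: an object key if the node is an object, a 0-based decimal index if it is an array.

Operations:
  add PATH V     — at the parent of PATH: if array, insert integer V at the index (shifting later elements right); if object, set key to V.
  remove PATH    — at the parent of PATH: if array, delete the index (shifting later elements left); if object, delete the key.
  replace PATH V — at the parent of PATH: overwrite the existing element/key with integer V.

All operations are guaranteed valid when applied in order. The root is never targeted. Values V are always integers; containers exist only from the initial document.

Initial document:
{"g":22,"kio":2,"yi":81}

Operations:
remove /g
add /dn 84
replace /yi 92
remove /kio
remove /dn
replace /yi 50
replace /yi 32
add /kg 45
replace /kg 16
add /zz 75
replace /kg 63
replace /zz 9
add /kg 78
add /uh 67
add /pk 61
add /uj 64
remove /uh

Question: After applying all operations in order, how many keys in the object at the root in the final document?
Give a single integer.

After op 1 (remove /g): {"kio":2,"yi":81}
After op 2 (add /dn 84): {"dn":84,"kio":2,"yi":81}
After op 3 (replace /yi 92): {"dn":84,"kio":2,"yi":92}
After op 4 (remove /kio): {"dn":84,"yi":92}
After op 5 (remove /dn): {"yi":92}
After op 6 (replace /yi 50): {"yi":50}
After op 7 (replace /yi 32): {"yi":32}
After op 8 (add /kg 45): {"kg":45,"yi":32}
After op 9 (replace /kg 16): {"kg":16,"yi":32}
After op 10 (add /zz 75): {"kg":16,"yi":32,"zz":75}
After op 11 (replace /kg 63): {"kg":63,"yi":32,"zz":75}
After op 12 (replace /zz 9): {"kg":63,"yi":32,"zz":9}
After op 13 (add /kg 78): {"kg":78,"yi":32,"zz":9}
After op 14 (add /uh 67): {"kg":78,"uh":67,"yi":32,"zz":9}
After op 15 (add /pk 61): {"kg":78,"pk":61,"uh":67,"yi":32,"zz":9}
After op 16 (add /uj 64): {"kg":78,"pk":61,"uh":67,"uj":64,"yi":32,"zz":9}
After op 17 (remove /uh): {"kg":78,"pk":61,"uj":64,"yi":32,"zz":9}
Size at the root: 5

Answer: 5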